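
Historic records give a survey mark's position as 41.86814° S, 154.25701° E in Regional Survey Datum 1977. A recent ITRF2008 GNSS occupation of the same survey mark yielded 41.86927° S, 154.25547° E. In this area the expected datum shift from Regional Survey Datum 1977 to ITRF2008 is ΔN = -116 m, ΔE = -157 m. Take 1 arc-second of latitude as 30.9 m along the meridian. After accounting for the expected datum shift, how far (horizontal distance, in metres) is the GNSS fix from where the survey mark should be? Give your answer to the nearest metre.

Observed coordinate differences: Δφ = -0.00113°, Δλ = -0.00154°.
Converting to metres (1° lat = 111240 m, cos φ = 0.744683): observed ΔN = -125.7 m, observed ΔE = -127.6 m.
Subtracting the expected shift leaves a residual of -125.7 − (-116) = -9.7 m north and -127.6 − (-157) = 29.4 m east.
Residual distance = √((-9.7)² + 29.4²) = 31.0 m.

31 m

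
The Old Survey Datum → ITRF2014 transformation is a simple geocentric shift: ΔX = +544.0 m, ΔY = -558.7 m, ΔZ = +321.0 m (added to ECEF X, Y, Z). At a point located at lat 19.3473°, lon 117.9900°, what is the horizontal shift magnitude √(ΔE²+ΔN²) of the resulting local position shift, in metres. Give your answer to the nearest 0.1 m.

The local east axis at (φ, λ) is (−sin λ, cos λ, 0), so ΔE = −sin(117.9900°)·544.0 + cos(117.9900°)·(-558.7) = -218.16 m.
The local north axis is (−sin φ cos λ, −sin φ sin λ, cos φ), giving ΔN = 84.582 + 163.443 + 302.872 = 550.90 m.
Horizontal magnitude = √(ΔE² + ΔN²) = √((-218.16)² + 550.90²) = 592.52 m.

592.5 m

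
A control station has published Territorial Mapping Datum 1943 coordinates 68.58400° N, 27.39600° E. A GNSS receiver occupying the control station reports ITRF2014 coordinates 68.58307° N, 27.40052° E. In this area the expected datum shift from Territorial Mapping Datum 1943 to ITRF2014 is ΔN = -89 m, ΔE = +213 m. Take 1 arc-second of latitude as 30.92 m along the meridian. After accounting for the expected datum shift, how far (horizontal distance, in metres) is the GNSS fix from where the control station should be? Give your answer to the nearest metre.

33 m

Observed coordinate differences: Δφ = -0.00093°, Δλ = +0.00452°.
Converting to metres (1° lat = 111312 m, cos φ = 0.365137): observed ΔN = -103.5 m, observed ΔE = 183.7 m.
Subtracting the expected shift leaves a residual of -103.5 − (-89) = -14.5 m north and 183.7 − (213) = -29.3 m east.
Residual distance = √((-14.5)² + (-29.3)²) = 32.7 m.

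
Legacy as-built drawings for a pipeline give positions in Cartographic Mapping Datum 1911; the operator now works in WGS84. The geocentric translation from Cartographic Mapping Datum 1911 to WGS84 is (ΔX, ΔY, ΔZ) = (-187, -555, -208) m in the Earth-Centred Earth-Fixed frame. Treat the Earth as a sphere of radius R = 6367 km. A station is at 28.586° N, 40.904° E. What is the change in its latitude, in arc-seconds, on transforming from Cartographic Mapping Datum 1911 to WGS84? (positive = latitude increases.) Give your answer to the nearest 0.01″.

sin φ = 0.478477, cos φ = 0.878100, sin λ = 0.654794, cos λ = 0.755808.
North component: ΔN = −sin φ cos λ·ΔX − sin φ sin λ·ΔY + cos φ·ΔZ = −(0.478477)(0.755808)(-187) − (0.478477)(0.654794)(-555) + (0.878100)(-208) = 58.86 m.
1° of latitude spans πR/180 = 111125 m, so Δφ = 58.86 / 111125 × 3600 = 1.907″.

Δφ = 1.91″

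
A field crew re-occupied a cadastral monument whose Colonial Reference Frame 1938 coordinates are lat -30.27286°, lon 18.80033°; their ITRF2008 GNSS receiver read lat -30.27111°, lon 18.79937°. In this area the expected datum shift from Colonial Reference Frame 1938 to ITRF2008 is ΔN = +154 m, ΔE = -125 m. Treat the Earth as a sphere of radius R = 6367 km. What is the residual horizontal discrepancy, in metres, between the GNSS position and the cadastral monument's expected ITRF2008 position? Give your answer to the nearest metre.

Observed coordinate differences: Δφ = +0.00175°, Δλ = -0.00096°.
Converting to metres (1° lat = 111125 m, cos φ = 0.863634): observed ΔN = 194.5 m, observed ΔE = -92.1 m.
Subtracting the expected shift leaves a residual of 194.5 − (154) = 40.5 m north and -92.1 − (-125) = 32.9 m east.
Residual distance = √(40.5² + 32.9²) = 52.1 m.

52 m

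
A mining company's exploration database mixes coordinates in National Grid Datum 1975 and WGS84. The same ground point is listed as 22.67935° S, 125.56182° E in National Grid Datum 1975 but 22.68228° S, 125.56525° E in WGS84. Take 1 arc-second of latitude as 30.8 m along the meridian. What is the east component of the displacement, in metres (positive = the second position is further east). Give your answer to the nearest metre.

Δφ = -22.68228° − -22.67935° = -0.00293°; Δλ = 125.56525° − 125.56182° = +0.00343°.
1° of latitude = 3600 × 30.80 = 110880 m.
ΔN = Δφ × 110880 = -324.9 m; ΔE = Δλ × 110880 × cos(-22.67935°) = +0.00343 × 110880 × 0.922677 = 350.9 m.

ΔE = 351 m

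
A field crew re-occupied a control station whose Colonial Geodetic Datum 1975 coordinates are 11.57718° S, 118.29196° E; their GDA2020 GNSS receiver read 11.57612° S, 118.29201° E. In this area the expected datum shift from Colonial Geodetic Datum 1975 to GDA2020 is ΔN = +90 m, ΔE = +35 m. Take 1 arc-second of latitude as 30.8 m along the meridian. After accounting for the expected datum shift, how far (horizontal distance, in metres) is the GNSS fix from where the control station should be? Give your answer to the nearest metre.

Observed coordinate differences: Δφ = +0.00106°, Δλ = +0.00005°.
Converting to metres (1° lat = 110880 m, cos φ = 0.979655): observed ΔN = 117.5 m, observed ΔE = 5.4 m.
Subtracting the expected shift leaves a residual of 117.5 − (90) = 27.5 m north and 5.4 − (35) = -29.6 m east.
Residual distance = √(27.5² + (-29.6)²) = 40.4 m.

40 m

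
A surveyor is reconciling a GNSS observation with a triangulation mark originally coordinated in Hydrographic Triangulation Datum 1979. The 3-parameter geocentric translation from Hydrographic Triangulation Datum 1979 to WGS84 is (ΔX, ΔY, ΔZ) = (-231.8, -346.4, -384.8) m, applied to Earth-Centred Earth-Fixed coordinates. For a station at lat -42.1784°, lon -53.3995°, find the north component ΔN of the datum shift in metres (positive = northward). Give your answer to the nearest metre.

At φ = -42.1784°, λ = -53.3995°: sin φ = -0.671441, cos φ = 0.741058, sin λ = -0.802812, cos λ = 0.596232.
ΔN = −sin φ cos λ·ΔX − sin φ sin λ·ΔY + cos φ·ΔZ = −(-0.671441)(0.596232)(-231.8) − (-0.671441)(-0.802812)(-346.4) + (0.741058)(-384.8) = -191.23 m.

ΔN = -191 m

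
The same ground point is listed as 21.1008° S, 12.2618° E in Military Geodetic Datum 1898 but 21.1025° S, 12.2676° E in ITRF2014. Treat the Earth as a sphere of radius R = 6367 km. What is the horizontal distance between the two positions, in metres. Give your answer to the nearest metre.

630 m

Δφ = -21.1025° − -21.1008° = -0.0017°; Δλ = 12.2676° − 12.2618° = +0.0058°.
1° along a meridian = πR/180 = 111125 m.
ΔN = Δφ × 111125 = -188.9 m; ΔE = Δλ × 111125 × cos(-21.1008°) = +0.0058 × 111125 × 0.932949 = 601.3 m.
Distance = √(ΔE² + ΔN²) = √(601.3² + (-188.9)²) = 630.3 m.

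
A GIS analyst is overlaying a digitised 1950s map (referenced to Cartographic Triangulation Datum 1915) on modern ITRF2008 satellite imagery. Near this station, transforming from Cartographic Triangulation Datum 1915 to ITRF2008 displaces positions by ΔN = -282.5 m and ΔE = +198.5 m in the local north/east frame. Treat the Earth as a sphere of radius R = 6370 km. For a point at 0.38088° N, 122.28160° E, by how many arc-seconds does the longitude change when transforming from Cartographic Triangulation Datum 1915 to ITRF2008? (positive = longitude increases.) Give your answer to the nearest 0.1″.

At latitude 0.38088°, cos φ = 0.999978.
One radian of longitude at latitude φ spans R cos φ, so Δλ = ΔE / (R cos φ) = 198.5 / (6370000 × 0.999978) = 3.1162e-05 rad = 6.428″.

Δλ = 6.4″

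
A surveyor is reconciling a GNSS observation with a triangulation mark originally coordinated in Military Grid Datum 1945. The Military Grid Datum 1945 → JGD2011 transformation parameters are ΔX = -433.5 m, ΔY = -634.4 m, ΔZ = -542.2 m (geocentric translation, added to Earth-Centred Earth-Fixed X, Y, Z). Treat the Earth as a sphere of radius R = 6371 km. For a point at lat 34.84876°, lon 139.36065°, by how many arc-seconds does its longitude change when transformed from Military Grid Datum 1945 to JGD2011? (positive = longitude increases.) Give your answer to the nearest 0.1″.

Δλ = 30.1″

sin φ = 0.571412, cos φ = 0.820663, sin λ = 0.651296, cos λ = -0.758824.
East component: ΔE = −sin λ·ΔX + cos λ·ΔY = −(0.651296)(-433.5) + (-0.758824)(-634.4) = 763.73 m.
1° of latitude spans πR/180 = 111195 m; at latitude φ, 1° of longitude spans that × cos φ = 91253.6 m, so Δλ = 763.73 / 91253.6 × 3600 = 30.130″.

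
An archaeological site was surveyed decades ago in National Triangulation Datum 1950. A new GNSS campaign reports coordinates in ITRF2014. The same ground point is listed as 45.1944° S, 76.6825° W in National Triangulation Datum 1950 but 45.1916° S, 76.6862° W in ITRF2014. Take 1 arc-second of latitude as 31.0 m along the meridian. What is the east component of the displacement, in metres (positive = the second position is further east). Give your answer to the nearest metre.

Δφ = -45.1916° − -45.1944° = +0.0028°; Δλ = -76.6862° − -76.6825° = -0.0037°.
1° of latitude = 3600 × 31.00 = 111600 m.
ΔN = Δφ × 111600 = 312.5 m; ΔE = Δλ × 111600 × cos(-45.1944°) = -0.0037 × 111600 × 0.704704 = -291.0 m.

ΔE = -291 m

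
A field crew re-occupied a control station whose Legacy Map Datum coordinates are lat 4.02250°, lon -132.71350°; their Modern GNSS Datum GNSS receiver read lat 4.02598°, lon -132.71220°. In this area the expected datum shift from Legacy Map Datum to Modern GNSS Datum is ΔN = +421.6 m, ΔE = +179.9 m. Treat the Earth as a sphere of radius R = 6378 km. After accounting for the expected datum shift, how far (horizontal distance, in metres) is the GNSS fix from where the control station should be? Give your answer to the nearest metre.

49 m

Observed coordinate differences: Δφ = +0.00348°, Δλ = +0.00130°.
Converting to metres (1° lat = 111317 m, cos φ = 0.997537): observed ΔN = 387.4 m, observed ΔE = 144.4 m.
Subtracting the expected shift leaves a residual of 387.4 − (421.6) = -34.2 m north and 144.4 − (179.9) = -35.5 m east.
Residual distance = √((-34.2)² + (-35.5)²) = 49.3 m.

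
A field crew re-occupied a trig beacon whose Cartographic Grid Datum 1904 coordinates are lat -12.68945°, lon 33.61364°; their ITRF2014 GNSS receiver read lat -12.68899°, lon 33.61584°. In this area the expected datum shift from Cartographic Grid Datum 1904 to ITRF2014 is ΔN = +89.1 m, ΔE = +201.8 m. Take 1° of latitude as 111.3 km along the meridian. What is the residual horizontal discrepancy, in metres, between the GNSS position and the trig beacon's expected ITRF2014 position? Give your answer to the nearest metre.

53 m

Observed coordinate differences: Δφ = +0.00046°, Δλ = +0.00220°.
Converting to metres (1° lat = 111300 m, cos φ = 0.975575): observed ΔN = 51.2 m, observed ΔE = 238.9 m.
Subtracting the expected shift leaves a residual of 51.2 − (89.1) = -37.9 m north and 238.9 − (201.8) = 37.1 m east.
Residual distance = √((-37.9)² + 37.1²) = 53.0 m.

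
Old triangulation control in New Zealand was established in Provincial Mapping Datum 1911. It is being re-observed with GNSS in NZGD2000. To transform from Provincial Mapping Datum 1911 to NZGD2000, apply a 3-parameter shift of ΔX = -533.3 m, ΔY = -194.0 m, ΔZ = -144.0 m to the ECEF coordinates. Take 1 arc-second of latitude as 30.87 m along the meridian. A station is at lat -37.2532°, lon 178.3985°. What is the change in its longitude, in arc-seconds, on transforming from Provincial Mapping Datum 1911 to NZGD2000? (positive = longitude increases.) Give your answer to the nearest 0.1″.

sin φ = -0.605338, cos φ = 0.795968, sin λ = 0.027948, cos λ = -0.999609.
East component: ΔE = −sin λ·ΔX + cos λ·ΔY = −(0.027948)(-533.3) + (-0.999609)(-194.0) = 208.83 m.
1° of latitude spans 3600 × 30.87 = 111132 m; at latitude φ, 1° of longitude spans that × cos φ = 88457.5 m, so Δλ = 208.83 / 88457.5 × 3600 = 8.499″.

Δλ = 8.5″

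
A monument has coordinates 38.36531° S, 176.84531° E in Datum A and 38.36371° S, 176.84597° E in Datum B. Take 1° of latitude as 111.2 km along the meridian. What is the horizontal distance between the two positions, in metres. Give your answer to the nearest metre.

Δφ = -38.36371° − -38.36531° = +0.00160°; Δλ = 176.84597° − 176.84531° = +0.00066°.
ΔN = Δφ × 111200 = 177.9 m; ΔE = Δλ × 111200 × cos(-38.36531°) = +0.00066 × 111200 × 0.784069 = 57.5 m.
Distance = √(ΔE² + ΔN²) = √(57.5² + 177.9²) = 187.0 m.

187 m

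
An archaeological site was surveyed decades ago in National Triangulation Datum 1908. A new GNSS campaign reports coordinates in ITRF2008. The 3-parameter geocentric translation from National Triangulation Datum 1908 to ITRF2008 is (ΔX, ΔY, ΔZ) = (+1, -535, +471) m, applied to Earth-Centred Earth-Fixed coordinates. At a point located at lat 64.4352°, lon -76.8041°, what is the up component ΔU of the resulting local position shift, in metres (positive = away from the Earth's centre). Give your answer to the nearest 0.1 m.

The local up (radial) axis is (cos φ cos λ, cos φ sin λ, sin φ), giving ΔU = 0.099 + 224.773 + 424.888 = 649.76 m.

ΔU = 649.8 m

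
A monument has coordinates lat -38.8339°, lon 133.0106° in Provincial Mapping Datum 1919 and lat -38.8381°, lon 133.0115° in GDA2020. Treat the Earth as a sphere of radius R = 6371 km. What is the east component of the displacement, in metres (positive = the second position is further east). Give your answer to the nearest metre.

Δφ = -38.8381° − -38.8339° = -0.0042°; Δλ = 133.0115° − 133.0106° = +0.0009°.
1° along a meridian = πR/180 = 111195 m.
ΔN = Δφ × 111195 = -467.0 m; ΔE = Δλ × 111195 × cos(-38.8339°) = +0.0009 × 111195 × 0.778967 = 78.0 m.

ΔE = 78 m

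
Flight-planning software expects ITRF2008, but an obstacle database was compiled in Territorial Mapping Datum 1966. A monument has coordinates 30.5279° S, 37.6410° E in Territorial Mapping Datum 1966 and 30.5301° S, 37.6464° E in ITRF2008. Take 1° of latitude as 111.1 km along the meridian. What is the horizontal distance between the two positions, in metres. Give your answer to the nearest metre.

572 m

Δφ = -30.5301° − -30.5279° = -0.0022°; Δλ = 37.6464° − 37.6410° = +0.0054°.
ΔN = Δφ × 111100 = -244.4 m; ΔE = Δλ × 111100 × cos(-30.5279°) = +0.0054 × 111100 × 0.861382 = 516.8 m.
Distance = √(ΔE² + ΔN²) = √(516.8² + (-244.4)²) = 571.7 m.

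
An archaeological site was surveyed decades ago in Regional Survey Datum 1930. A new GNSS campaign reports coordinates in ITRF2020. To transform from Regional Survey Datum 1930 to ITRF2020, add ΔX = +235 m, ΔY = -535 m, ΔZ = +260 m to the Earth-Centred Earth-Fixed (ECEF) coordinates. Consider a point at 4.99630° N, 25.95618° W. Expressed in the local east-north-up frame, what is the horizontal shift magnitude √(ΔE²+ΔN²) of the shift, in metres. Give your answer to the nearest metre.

At φ = 4.99630°, λ = -25.95618°: sin φ = 0.087091, cos φ = 0.996200, sin λ = -0.437684, cos λ = 0.899129.
ΔE = −sin λ·ΔX + cos λ·ΔY = −(-0.437684)·(235) + (0.899129)·(-535) = -378.18 m.
ΔN = −sin φ cos λ·ΔX − sin φ sin λ·ΔY + cos φ·ΔZ = −(0.087091)(0.899129)(235) − (0.087091)(-0.437684)(-535) + (0.996200)(260) = 220.22 m.
Horizontal magnitude = √(ΔE² + ΔN²) = √((-378.18)² + 220.22²) = 437.62 m.

438 m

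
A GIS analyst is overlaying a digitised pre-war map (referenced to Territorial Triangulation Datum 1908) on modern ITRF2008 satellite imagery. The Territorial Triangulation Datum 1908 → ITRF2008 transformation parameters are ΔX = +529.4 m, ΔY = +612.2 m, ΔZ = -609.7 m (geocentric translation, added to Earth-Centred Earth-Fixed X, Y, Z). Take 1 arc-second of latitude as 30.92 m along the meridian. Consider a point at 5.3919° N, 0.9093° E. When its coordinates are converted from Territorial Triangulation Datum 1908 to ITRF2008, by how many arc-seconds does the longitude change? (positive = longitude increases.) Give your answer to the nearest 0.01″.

sin φ = 0.093968, cos φ = 0.995575, sin λ = 0.015870, cos λ = 0.999874.
East component: ΔE = −sin λ·ΔX + cos λ·ΔY = −(0.015870)(529.4) + (0.999874)(612.2) = 603.72 m.
1° of latitude spans 3600 × 30.92 = 111312 m; at latitude φ, 1° of longitude spans that × cos φ = 110819.5 m, so Δλ = 603.72 / 110819.5 × 3600 = 19.612″.

Δλ = 19.61″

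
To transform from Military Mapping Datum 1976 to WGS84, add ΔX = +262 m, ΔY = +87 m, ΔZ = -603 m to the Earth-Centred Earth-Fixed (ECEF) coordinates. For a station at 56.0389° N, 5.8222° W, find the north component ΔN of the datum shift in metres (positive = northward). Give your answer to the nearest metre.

The local north axis is (−sin φ cos λ, −sin φ sin λ, cos φ), giving ΔN = -216.186 + 7.320 − 336.854 = -545.72 m.

ΔN = -546 m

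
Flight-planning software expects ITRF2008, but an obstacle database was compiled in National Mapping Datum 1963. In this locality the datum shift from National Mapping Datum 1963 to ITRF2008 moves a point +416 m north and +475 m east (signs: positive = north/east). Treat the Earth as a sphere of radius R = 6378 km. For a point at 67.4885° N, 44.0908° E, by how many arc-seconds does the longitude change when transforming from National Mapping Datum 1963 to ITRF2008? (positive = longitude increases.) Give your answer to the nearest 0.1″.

Δλ = 40.1″

At latitude 67.4885°, cos φ = 0.382869.
One radian of longitude at latitude φ spans R cos φ, so Δλ = ΔE / (R cos φ) = 475.0 / (6378000 × 0.382869) = 1.9452e-04 rad = 40.122″.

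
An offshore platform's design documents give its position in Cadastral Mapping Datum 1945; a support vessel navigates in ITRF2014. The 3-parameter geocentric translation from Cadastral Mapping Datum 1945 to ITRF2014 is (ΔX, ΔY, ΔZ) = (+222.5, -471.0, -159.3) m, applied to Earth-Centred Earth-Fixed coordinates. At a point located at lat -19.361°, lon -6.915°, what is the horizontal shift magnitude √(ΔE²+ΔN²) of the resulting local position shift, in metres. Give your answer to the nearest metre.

445 m

The local east axis at (φ, λ) is (−sin λ, cos λ, 0), so ΔE = −sin(-6.915°)·222.5 + cos(-6.915°)·(-471.0) = -440.79 m.
The local north axis is (−sin φ cos λ, −sin φ sin λ, cos φ), giving ΔN = 73.226 + 18.799 − 150.291 = -58.27 m.
Horizontal magnitude = √(ΔE² + ΔN²) = √((-440.79)² + (-58.27)²) = 444.62 m.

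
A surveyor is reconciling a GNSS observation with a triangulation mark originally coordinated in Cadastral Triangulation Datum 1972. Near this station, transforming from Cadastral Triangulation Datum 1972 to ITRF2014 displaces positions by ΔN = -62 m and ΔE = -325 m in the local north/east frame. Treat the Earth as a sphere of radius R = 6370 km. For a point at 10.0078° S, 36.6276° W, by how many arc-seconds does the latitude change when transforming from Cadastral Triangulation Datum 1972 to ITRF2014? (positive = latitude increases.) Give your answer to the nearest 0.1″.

Δφ = -2.0″

On a sphere of radius R, 1 rad of latitude = R, so Δφ = ΔN / R = -62.0 / 6370000 = -9.7331e-06 rad = -2.008″.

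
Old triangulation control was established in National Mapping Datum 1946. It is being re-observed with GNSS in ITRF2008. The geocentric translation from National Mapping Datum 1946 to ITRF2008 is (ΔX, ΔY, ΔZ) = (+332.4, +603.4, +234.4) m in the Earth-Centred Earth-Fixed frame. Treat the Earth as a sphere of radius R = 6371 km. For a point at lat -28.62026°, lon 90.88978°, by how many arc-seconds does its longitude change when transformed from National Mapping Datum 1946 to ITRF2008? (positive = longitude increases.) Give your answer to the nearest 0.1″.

sin φ = -0.479002, cos φ = 0.877814, sin λ = 0.999879, cos λ = -0.015529.
East component: ΔE = −sin λ·ΔX + cos λ·ΔY = −(0.999879)(332.4) + (-0.015529)(603.4) = -341.73 m.
1° of latitude spans πR/180 = 111195 m; at latitude φ, 1° of longitude spans that × cos φ = 97608.4 m, so Δλ = -341.73 / 97608.4 × 3600 = -12.604″.

Δλ = -12.6″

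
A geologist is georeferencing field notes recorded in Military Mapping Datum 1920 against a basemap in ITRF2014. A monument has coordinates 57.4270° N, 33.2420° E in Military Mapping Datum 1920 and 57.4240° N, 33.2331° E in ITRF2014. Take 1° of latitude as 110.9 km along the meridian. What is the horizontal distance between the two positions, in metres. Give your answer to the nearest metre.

627 m

Δφ = 57.4240° − 57.4270° = -0.0030°; Δλ = 33.2331° − 33.2420° = -0.0089°.
ΔN = Δφ × 110900 = -332.7 m; ΔE = Δλ × 110900 × cos(57.4270°) = -0.0089 × 110900 × 0.538374 = -531.4 m.
Distance = √(ΔE² + ΔN²) = √((-531.4)² + (-332.7)²) = 626.9 m.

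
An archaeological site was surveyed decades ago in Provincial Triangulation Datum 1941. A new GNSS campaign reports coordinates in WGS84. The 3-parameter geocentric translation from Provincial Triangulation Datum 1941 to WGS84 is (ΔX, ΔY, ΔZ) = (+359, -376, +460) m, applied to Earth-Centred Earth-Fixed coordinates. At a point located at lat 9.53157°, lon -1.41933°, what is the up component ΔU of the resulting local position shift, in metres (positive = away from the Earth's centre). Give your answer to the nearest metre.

The local up (radial) axis is (cos φ cos λ, cos φ sin λ, sin φ), giving ΔU = 353.935 + 9.185 + 76.172 = 439.29 m.

ΔU = 439 m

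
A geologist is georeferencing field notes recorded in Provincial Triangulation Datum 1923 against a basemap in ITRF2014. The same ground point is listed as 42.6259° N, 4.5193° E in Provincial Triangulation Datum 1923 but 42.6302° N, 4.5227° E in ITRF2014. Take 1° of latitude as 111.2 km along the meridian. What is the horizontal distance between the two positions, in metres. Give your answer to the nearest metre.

553 m

Δφ = 42.6302° − 42.6259° = +0.0043°; Δλ = 4.5227° − 4.5193° = +0.0034°.
ΔN = Δφ × 111200 = 478.2 m; ΔE = Δλ × 111200 × cos(42.6259°) = +0.0034 × 111200 × 0.735791 = 278.2 m.
Distance = √(ΔE² + ΔN²) = √(278.2² + 478.2²) = 553.2 m.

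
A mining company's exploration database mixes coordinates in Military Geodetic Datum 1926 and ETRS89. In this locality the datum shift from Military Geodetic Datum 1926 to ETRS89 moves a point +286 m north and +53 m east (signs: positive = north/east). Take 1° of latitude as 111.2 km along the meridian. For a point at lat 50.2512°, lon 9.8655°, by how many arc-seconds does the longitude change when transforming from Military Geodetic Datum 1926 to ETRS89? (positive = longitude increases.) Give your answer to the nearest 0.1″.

At latitude 50.2512°, cos φ = 0.639423.
1° of longitude at this latitude = 111.2 × cos φ = 71.10 km, so Δλ = 53.0 / 71103.8 = 0.0007454° = 2.683″.

Δλ = 2.7″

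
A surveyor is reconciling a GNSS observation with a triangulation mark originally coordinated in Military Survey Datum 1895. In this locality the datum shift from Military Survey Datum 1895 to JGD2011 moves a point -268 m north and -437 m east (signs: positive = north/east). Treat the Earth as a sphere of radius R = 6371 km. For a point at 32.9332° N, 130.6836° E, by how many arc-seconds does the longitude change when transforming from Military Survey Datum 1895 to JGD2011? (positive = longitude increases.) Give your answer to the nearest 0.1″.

Δλ = -16.9″

At latitude 32.9332°, cos φ = 0.839305.
One radian of longitude at latitude φ spans R cos φ, so Δλ = ΔE / (R cos φ) = -437.0 / (6371000 × 0.839305) = -8.1725e-05 rad = -16.857″.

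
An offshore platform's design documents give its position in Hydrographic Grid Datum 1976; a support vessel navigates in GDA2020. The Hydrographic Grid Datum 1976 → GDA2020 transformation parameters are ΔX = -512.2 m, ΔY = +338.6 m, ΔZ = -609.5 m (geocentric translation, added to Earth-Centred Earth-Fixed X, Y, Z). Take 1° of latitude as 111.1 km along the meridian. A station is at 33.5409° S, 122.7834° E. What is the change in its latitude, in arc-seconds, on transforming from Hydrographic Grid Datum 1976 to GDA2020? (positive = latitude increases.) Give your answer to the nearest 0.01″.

Δφ = -6.40″

sin φ = -0.552532, cos φ = 0.833492, sin λ = 0.840724, cos λ = -0.541465.
North component: ΔN = −sin φ cos λ·ΔX − sin φ sin λ·ΔY + cos φ·ΔZ = −(-0.552532)(-0.541465)(-512.2) − (-0.552532)(0.840724)(338.6) + (0.833492)(-609.5) = -197.49 m.
1° of latitude spans 111100 m, so Δφ = -197.49 / 111100 × 3600 = -6.399″.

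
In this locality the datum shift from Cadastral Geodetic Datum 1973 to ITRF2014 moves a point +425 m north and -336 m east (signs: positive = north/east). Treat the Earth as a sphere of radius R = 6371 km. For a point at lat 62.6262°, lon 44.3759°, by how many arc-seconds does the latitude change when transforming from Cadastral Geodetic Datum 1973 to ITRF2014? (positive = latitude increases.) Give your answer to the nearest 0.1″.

On a sphere of radius R, 1 rad of latitude = R, so Δφ = ΔN / R = 425.0 / 6371000 = 6.6709e-05 rad = 13.760″.

Δφ = 13.8″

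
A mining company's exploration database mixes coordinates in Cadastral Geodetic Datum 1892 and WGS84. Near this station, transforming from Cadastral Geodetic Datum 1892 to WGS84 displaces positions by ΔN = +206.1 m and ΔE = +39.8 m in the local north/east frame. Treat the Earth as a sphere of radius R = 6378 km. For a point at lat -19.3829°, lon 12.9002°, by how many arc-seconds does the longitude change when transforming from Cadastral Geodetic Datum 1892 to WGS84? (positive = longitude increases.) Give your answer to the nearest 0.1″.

Δλ = 1.4″

At latitude -19.3829°, cos φ = 0.943322.
One radian of longitude at latitude φ spans R cos φ, so Δλ = ΔE / (R cos φ) = 39.8 / (6378000 × 0.943322) = 6.6151e-06 rad = 1.364″.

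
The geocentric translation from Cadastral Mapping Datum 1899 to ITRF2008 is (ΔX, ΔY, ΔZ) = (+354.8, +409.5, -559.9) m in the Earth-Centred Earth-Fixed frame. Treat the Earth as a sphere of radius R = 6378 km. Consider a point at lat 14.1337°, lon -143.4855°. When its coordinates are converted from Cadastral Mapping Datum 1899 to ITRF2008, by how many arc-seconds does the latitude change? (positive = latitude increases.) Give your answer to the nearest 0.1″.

sin φ = 0.244185, cos φ = 0.969729, sin λ = -0.595026, cos λ = -0.803706.
North component: ΔN = −sin φ cos λ·ΔX − sin φ sin λ·ΔY + cos φ·ΔZ = −(0.244185)(-0.803706)(354.8) − (0.244185)(-0.595026)(409.5) + (0.969729)(-559.9) = -413.82 m.
1° of latitude spans πR/180 = 111317 m, so Δφ = -413.82 / 111317 × 3600 = -13.383″.

Δφ = -13.4″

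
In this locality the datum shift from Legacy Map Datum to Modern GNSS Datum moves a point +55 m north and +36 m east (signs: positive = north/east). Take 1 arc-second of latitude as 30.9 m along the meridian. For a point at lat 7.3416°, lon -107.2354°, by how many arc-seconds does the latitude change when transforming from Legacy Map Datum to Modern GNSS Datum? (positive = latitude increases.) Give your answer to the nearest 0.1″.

1″ of latitude = 30.90 m, so Δφ = 55.0 / 30.90 = 1.780″.

Δφ = 1.8″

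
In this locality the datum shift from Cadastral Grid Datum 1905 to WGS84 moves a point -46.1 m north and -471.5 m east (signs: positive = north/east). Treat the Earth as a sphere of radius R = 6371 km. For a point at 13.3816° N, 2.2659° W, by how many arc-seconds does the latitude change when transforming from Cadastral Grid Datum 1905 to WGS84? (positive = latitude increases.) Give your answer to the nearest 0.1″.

Δφ = -1.5″

On a sphere of radius R, 1 rad of latitude = R, so Δφ = ΔN / R = -46.1 / 6371000 = -7.2359e-06 rad = -1.493″.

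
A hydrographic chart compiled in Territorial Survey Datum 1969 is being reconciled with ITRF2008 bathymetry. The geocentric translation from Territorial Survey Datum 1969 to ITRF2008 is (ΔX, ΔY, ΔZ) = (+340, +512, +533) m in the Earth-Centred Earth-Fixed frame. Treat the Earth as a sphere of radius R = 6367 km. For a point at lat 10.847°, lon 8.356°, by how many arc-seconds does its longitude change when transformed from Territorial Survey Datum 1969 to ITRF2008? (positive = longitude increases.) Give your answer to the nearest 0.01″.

sin φ = 0.188187, cos φ = 0.982133, sin λ = 0.145323, cos λ = 0.989384.
East component: ΔE = −sin λ·ΔX + cos λ·ΔY = −(0.145323)(340) + (0.989384)(512) = 457.15 m.
1° of latitude spans πR/180 = 111125 m; at latitude φ, 1° of longitude spans that × cos φ = 109139.7 m, so Δλ = 457.15 / 109139.7 × 3600 = 15.079″.

Δλ = 15.08″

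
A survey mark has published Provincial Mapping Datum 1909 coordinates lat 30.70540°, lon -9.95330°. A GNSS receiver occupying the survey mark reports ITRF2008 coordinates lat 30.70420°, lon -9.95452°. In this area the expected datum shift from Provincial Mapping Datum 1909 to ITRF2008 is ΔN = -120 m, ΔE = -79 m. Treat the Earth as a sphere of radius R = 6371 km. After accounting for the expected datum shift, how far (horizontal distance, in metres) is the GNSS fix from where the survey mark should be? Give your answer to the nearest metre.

40 m

Observed coordinate differences: Δφ = -0.00120°, Δλ = -0.00122°.
Converting to metres (1° lat = 111195 m, cos φ = 0.859804): observed ΔN = -133.4 m, observed ΔE = -116.6 m.
Subtracting the expected shift leaves a residual of -133.4 − (-120) = -13.4 m north and -116.6 − (-79) = -37.6 m east.
Residual distance = √((-13.4)² + (-37.6)²) = 40.0 m.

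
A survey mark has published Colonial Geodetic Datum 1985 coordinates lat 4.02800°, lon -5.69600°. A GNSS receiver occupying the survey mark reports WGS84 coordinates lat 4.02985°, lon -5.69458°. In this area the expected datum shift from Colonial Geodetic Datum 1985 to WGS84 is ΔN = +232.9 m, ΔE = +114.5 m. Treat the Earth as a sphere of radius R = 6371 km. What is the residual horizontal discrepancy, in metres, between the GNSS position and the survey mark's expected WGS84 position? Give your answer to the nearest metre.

51 m

Observed coordinate differences: Δφ = +0.00185°, Δλ = +0.00142°.
Converting to metres (1° lat = 111195 m, cos φ = 0.997530): observed ΔN = 205.7 m, observed ΔE = 157.5 m.
Subtracting the expected shift leaves a residual of 205.7 − (232.9) = -27.2 m north and 157.5 − (114.5) = 43.0 m east.
Residual distance = √((-27.2)² + 43.0²) = 50.9 m.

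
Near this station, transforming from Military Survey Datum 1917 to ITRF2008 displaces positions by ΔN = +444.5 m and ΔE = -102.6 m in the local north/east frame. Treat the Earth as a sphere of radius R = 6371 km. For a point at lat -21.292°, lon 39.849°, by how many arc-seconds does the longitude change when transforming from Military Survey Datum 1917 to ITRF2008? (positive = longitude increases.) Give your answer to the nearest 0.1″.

Δλ = -3.6″

At latitude -21.292°, cos φ = 0.931742.
One radian of longitude at latitude φ spans R cos φ, so Δλ = ΔE / (R cos φ) = -102.6 / (6371000 × 0.931742) = -1.7284e-05 rad = -3.565″.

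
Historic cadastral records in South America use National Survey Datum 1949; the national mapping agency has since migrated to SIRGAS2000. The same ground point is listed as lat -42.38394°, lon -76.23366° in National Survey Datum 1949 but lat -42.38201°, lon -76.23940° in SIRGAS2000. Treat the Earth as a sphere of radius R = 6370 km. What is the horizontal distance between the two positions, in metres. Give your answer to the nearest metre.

Δφ = -42.38201° − -42.38394° = +0.00193°; Δλ = -76.23940° − -76.23366° = -0.00574°.
1° along a meridian = πR/180 = 111177 m.
ΔN = Δφ × 111177 = 214.6 m; ΔE = Δλ × 111177 × cos(-42.38394°) = -0.00574 × 111177 × 0.738644 = -471.4 m.
Distance = √(ΔE² + ΔN²) = √((-471.4)² + 214.6²) = 517.9 m.

518 m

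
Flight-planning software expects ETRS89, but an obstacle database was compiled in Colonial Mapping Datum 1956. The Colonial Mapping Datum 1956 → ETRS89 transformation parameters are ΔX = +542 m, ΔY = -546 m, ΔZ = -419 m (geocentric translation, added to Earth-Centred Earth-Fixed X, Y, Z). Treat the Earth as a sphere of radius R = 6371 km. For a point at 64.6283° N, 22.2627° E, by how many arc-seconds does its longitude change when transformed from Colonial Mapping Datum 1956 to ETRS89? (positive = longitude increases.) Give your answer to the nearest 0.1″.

Δλ = -53.7″

sin φ = 0.903547, cos φ = 0.428489, sin λ = 0.378854, cos λ = 0.925457.
East component: ΔE = −sin λ·ΔX + cos λ·ΔY = −(0.378854)(542) + (0.925457)(-546) = -710.64 m.
1° of latitude spans πR/180 = 111195 m; at latitude φ, 1° of longitude spans that × cos φ = 47645.8 m, so Δλ = -710.64 / 47645.8 × 3600 = -53.694″.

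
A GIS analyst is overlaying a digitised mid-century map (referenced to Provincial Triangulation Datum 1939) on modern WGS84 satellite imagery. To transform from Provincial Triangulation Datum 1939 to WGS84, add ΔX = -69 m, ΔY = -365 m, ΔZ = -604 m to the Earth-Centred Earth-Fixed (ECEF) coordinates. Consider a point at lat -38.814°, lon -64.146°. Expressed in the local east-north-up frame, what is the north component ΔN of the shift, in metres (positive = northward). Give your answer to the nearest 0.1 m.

At φ = -38.814°, λ = -64.146°: sin φ = -0.626794, cos φ = 0.779185, sin λ = -0.899908, cos λ = 0.436079.
ΔN = −sin φ cos λ·ΔX − sin φ sin λ·ΔY + cos φ·ΔZ = −(-0.626794)(0.436079)(-69) − (-0.626794)(-0.899908)(-365) + (0.779185)(-604) = -283.61 m.

ΔN = -283.6 m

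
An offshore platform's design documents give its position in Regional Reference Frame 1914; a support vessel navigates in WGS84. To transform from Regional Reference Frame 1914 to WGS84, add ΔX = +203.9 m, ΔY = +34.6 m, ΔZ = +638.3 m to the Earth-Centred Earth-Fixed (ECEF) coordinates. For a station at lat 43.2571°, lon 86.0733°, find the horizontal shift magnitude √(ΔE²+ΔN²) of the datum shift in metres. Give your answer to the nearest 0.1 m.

The local east axis at (φ, λ) is (−sin λ, cos λ, 0), so ΔE = −sin(86.0733°)·203.9 + cos(86.0733°)·34.6 = -201.05 m.
The local north axis is (−sin φ cos λ, −sin φ sin λ, cos φ), giving ΔN = -9.569 − 23.655 + 464.865 = 431.64 m.
Horizontal magnitude = √(ΔE² + ΔN²) = √((-201.05)² + 431.64²) = 476.17 m.

476.2 m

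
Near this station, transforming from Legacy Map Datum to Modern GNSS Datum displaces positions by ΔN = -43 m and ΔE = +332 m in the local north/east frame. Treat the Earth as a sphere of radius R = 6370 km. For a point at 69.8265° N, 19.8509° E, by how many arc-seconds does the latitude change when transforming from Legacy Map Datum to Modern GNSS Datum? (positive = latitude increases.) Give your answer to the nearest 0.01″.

On a sphere of radius R, 1 rad of latitude = R, so Δφ = ΔN / R = -43.0 / 6370000 = -6.7504e-06 rad = -1.392″.

Δφ = -1.39″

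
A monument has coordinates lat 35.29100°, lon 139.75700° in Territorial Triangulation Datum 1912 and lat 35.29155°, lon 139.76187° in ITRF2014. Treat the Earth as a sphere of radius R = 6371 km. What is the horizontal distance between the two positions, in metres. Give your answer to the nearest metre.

446 m

Δφ = 35.29155° − 35.29100° = +0.00055°; Δλ = 139.76187° − 139.75700° = +0.00487°.
1° along a meridian = πR/180 = 111195 m.
ΔN = Δφ × 111195 = 61.2 m; ΔE = Δλ × 111195 × cos(35.29100°) = +0.00487 × 111195 × 0.816228 = 442.0 m.
Distance = √(ΔE² + ΔN²) = √(442.0² + 61.2²) = 446.2 m.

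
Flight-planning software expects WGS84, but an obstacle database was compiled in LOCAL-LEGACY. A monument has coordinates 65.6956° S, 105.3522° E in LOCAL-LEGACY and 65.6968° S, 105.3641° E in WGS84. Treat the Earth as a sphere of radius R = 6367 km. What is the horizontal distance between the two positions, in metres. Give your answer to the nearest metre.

Δφ = -65.6968° − -65.6956° = -0.0012°; Δλ = 105.3641° − 105.3522° = +0.0119°.
1° along a meridian = πR/180 = 111125 m.
ΔN = Δφ × 111125 = -133.4 m; ΔE = Δλ × 111125 × cos(-65.6956°) = +0.0119 × 111125 × 0.411584 = 544.3 m.
Distance = √(ΔE² + ΔN²) = √(544.3² + (-133.4)²) = 560.4 m.

560 m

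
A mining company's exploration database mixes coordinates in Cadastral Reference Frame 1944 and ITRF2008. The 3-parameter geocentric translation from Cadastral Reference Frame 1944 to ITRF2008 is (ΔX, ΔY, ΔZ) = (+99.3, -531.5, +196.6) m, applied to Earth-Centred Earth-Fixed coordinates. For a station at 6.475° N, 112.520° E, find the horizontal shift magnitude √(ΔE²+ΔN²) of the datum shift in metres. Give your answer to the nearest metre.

At φ = 6.475°, λ = 112.520°: sin φ = 0.112770, cos φ = 0.993621, sin λ = 0.923746, cos λ = -0.383006.
ΔE = −sin λ·ΔX + cos λ·ΔY = −(0.923746)·(99.3) + (-0.383006)·(-531.5) = 111.84 m.
ΔN = −sin φ cos λ·ΔX − sin φ sin λ·ΔY + cos φ·ΔZ = −(0.112770)(-0.383006)(99.3) − (0.112770)(0.923746)(-531.5) + (0.993621)(196.6) = 255.00 m.
Horizontal magnitude = √(ΔE² + ΔN²) = √(111.84² + 255.00²) = 278.45 m.

278 m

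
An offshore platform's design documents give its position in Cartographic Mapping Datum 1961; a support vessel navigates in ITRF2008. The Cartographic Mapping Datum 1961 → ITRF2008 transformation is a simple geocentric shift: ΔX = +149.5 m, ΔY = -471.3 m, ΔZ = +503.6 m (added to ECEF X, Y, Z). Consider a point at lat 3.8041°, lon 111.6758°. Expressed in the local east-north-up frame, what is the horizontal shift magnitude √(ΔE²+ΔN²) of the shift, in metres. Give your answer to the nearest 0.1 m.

The local east axis at (φ, λ) is (−sin λ, cos λ, 0), so ΔE = −sin(111.6758°)·149.5 + cos(111.6758°)·(-471.3) = 35.15 m.
The local north axis is (−sin φ cos λ, −sin φ sin λ, cos φ), giving ΔN = 3.663 + 29.058 + 502.490 = 535.21 m.
Horizontal magnitude = √(ΔE² + ΔN²) = √(35.15² + 535.21²) = 536.36 m.

536.4 m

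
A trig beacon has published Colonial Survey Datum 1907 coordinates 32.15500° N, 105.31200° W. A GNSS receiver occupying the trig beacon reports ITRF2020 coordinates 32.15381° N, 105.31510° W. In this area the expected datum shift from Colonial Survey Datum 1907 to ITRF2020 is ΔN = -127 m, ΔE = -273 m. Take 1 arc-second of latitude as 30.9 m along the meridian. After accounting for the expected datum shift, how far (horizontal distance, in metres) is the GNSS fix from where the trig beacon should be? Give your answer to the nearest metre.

Observed coordinate differences: Δφ = -0.00119°, Δλ = -0.00310°.
Converting to metres (1° lat = 111240 m, cos φ = 0.846611): observed ΔN = -132.4 m, observed ΔE = -291.9 m.
Subtracting the expected shift leaves a residual of -132.4 − (-127) = -5.4 m north and -291.9 − (-273) = -18.9 m east.
Residual distance = √((-5.4)² + (-18.9)²) = 19.7 m.

20 m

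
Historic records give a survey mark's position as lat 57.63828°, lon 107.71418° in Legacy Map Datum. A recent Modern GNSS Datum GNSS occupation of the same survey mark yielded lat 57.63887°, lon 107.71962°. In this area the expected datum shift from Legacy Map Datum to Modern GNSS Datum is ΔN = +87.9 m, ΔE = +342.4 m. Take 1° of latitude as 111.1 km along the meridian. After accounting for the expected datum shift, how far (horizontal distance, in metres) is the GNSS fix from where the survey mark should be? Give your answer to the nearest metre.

Observed coordinate differences: Δφ = +0.00059°, Δλ = +0.00544°.
Converting to metres (1° lat = 111100 m, cos φ = 0.535263): observed ΔN = 65.5 m, observed ΔE = 323.5 m.
Subtracting the expected shift leaves a residual of 65.5 − (87.9) = -22.4 m north and 323.5 − (342.4) = -18.9 m east.
Residual distance = √((-22.4)² + (-18.9)²) = 29.3 m.

29 m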